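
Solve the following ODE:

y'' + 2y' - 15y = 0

Characteristic equation: r² + 2r - 15 = 0
Roots: r = 3, -5 (distinct real)
General solution: y = C₁e^(3x) + C₂e^(-5x)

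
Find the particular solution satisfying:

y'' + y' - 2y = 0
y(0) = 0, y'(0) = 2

General solution: y = C₁e^x + C₂e^(-2x)
Applying ICs: C₁ = 2/3, C₂ = -2/3
Particular solution: y = (2/3)e^x - (2/3)e^(-2x)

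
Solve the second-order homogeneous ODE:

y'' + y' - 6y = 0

Characteristic equation: r² + r - 6 = 0
Roots: r = 2, -3 (distinct real)
General solution: y = C₁e^(2x) + C₂e^(-3x)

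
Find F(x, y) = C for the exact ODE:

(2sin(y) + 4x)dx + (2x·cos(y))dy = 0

Verify exactness: ∂M/∂y = ∂N/∂x ✓
Find F(x,y) such that ∂F/∂x = M, ∂F/∂y = N
Solution: 2x·sin(y) + 2x² = C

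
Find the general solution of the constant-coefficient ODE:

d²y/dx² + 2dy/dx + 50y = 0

Characteristic equation: r² + 2r + 50 = 0
Roots: r = -1 ± 7i (complex conjugates)
General solution: y = e^(-x)(C₁cos(7x) + C₂sin(7x))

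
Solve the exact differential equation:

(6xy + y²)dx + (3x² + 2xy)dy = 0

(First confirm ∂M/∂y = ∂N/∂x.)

Verify exactness: ∂M/∂y = ∂N/∂x ✓
Find F(x,y) such that ∂F/∂x = M, ∂F/∂y = N
Solution: 3x²y + xy² = C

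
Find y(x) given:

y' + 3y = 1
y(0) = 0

General solution: y = 1/3 + Ce^(-3x)
Applying y(0) = 0: C = 0 - 1/3 = -1/3
Particular solution: y = 1/3 - (1/3)e^(-3x)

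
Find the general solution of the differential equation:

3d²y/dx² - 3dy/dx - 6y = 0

Characteristic equation: 3r² - 3r - 6 = 0
Divide by 3: r² - r - 2 = 0
Roots: r = 2, -1 (distinct real)
General solution: y = C₁e^(2x) + C₂e^(-x)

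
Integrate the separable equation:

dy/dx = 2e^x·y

Separating variables and integrating:
ln|y| = 2e^x + C

General solution: y = Ce^(2e^x)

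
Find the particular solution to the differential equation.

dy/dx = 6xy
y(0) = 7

General solution: y = Ce^(3x²)
Applying IC y(0) = 7:
Particular solution: y = 7e^(3x²)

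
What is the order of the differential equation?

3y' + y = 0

The order is 1 (highest derivative is of order 1).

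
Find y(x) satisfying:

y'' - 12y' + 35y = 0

Characteristic equation: r² - 12r + 35 = 0
Roots: r = 7, 5 (distinct real)
General solution: y = C₁e^(7x) + C₂e^(5x)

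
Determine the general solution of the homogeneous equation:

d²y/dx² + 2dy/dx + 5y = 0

Characteristic equation: r² + 2r + 5 = 0
Roots: r = -1 ± 2i (complex conjugates)
General solution: y = e^(-x)(C₁cos(2x) + C₂sin(2x))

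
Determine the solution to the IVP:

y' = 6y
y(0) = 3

General solution: y = Ce^(6x)
Applying IC y(0) = 3:
Particular solution: y = 3e^(6x)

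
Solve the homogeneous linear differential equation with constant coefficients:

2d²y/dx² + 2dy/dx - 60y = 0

Characteristic equation: 2r² + 2r - 60 = 0
Divide by 2: r² + r - 30 = 0
Roots: r = 5, -6 (distinct real)
General solution: y = C₁e^(5x) + C₂e^(-6x)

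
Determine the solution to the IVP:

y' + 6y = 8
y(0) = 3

General solution: y = 4/3 + Ce^(-6x)
Applying y(0) = 3: C = 3 - 4/3 = 5/3
Particular solution: y = 4/3 + (5/3)e^(-6x)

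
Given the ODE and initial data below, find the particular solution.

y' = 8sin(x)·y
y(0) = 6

General solution: y = Ce^(-8cos(x))
Applying IC y(0) = 6:
Particular solution: y = 6e^(8(1-cos(x)))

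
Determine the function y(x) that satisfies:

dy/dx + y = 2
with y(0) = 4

General solution: y = 2 + Ce^(-x)
Applying y(0) = 4: C = 4 - 2 = 2
Particular solution: y = 2 + 2e^(-x)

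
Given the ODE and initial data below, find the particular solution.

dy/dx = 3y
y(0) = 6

General solution: y = Ce^(3x)
Applying IC y(0) = 6:
Particular solution: y = 6e^(3x)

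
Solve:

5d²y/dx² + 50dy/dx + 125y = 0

Characteristic equation: 5r² + 50r + 125 = 0
Divide by 5: r² + 10r + 25 = 0
Factored: (r + 5)² = 0
Repeated root: r = -5
General solution: y = (C₁ + C₂x)e^(-5x)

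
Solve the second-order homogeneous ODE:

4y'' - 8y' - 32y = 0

Characteristic equation: 4r² - 8r - 32 = 0
Divide by 4: r² - 2r - 8 = 0
Roots: r = 4, -2 (distinct real)
General solution: y = C₁e^(4x) + C₂e^(-2x)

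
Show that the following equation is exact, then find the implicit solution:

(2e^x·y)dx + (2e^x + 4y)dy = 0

Verify exactness: ∂M/∂y = ∂N/∂x ✓
Find F(x,y) such that ∂F/∂x = M, ∂F/∂y = N
Solution: 2e^x·y + 2y² = C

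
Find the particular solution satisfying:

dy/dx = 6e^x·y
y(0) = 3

General solution: y = Ce^(6e^x)
Applying IC y(0) = 3:
Particular solution: y = 3e^(6(e^x - 1))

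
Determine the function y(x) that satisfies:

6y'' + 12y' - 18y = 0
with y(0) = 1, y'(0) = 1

General solution: y = C₁e^x + C₂e^(-3x)
Applying ICs: C₁ = 1, C₂ = 0
Particular solution: y = e^x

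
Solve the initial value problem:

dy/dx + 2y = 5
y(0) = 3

General solution: y = 5/2 + Ce^(-2x)
Applying y(0) = 3: C = 3 - 5/2 = 1/2
Particular solution: y = 5/2 + (1/2)e^(-2x)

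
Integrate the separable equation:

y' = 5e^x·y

Separating variables and integrating:
ln|y| = 5e^x + C

General solution: y = Ce^(5e^x)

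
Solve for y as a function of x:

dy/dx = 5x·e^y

Separating variables and integrating:
-e^(-y) = 5x²/2 + C

General solution: y = -ln(C - 5x²/2)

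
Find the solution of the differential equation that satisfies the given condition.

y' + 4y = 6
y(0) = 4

General solution: y = 3/2 + Ce^(-4x)
Applying y(0) = 4: C = 4 - 3/2 = 5/2
Particular solution: y = 3/2 + (5/2)e^(-4x)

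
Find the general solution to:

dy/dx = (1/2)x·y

Separating variables and integrating:
ln|y| = x^2/4 + C

General solution: y = Ce^(x^2/4)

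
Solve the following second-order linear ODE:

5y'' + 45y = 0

Characteristic equation: 5r² + 45 = 0
Divide by 5: r² + 9 = 0
Roots: r = ±3i (complex conjugates)
General solution: y = C₁cos(3x) + C₂sin(3x)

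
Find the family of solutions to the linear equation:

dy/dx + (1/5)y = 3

Using integrating factor method:

General solution: y = 15 + Ce^(-x/5)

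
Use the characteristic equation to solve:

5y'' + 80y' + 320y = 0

Characteristic equation: 5r² + 80r + 320 = 0
Divide by 5: r² + 16r + 64 = 0
Factored: (r + 8)² = 0
Repeated root: r = -8
General solution: y = (C₁ + C₂x)e^(-8x)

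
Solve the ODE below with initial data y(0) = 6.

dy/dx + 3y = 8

General solution: y = 8/3 + Ce^(-3x)
Applying y(0) = 6: C = 6 - 8/3 = 10/3
Particular solution: y = 8/3 + (10/3)e^(-3x)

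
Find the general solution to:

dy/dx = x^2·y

Separating variables and integrating:
ln|y| = x^3/3 + C

General solution: y = Ce^(x^3/3)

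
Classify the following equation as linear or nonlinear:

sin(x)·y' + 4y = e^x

Linear (y and its derivatives appear to the first power only, no products of y terms)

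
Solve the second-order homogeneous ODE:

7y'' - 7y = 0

Characteristic equation: 7r² - 7 = 0
Divide by 7: r² - 1 = 0
Roots: r = 1, -1 (distinct real)
General solution: y = C₁e^x + C₂e^(-x)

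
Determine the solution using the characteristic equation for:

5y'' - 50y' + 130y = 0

Characteristic equation: 5r² - 50r + 130 = 0
Divide by 5: r² - 10r + 26 = 0
Roots: r = 5 ± i (complex conjugates)
General solution: y = e^(5x)(C₁cos(x) + C₂sin(x))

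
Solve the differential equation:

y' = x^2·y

Separating variables and integrating:
ln|y| = x^3/3 + C

General solution: y = Ce^(x^3/3)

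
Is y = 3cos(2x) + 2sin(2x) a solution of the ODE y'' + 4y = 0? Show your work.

Verification:
y'' = -12cos(2x) - 8sin(2x)
y'' + 4y = 0 ✓

Yes, it is a solution.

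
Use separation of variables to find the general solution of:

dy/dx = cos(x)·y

Separating variables and integrating:
ln|y| = sin(x) + C

General solution: y = Ce^(sin(x))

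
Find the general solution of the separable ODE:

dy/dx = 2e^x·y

Separating variables and integrating:
ln|y| = 2e^x + C

General solution: y = Ce^(2e^x)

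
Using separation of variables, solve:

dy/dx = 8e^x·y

Separating variables and integrating:
ln|y| = 8e^x + C

General solution: y = Ce^(8e^x)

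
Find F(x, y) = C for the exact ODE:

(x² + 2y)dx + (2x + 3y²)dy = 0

Verify exactness: ∂M/∂y = ∂N/∂x ✓
Find F(x,y) such that ∂F/∂x = M, ∂F/∂y = N
Solution: x³/3 + 2xy + y³ = C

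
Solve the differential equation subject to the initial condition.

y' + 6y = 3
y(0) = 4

General solution: y = 1/2 + Ce^(-6x)
Applying y(0) = 4: C = 4 - 1/2 = 7/2
Particular solution: y = 1/2 + (7/2)e^(-6x)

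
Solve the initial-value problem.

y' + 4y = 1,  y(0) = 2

General solution: y = 1/4 + Ce^(-4x)
Applying y(0) = 2: C = 2 - 1/4 = 7/4
Particular solution: y = 1/4 + (7/4)e^(-4x)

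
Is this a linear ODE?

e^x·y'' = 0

Yes. Linear (y and its derivatives appear to the first power only, no products of y terms)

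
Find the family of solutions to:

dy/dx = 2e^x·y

Separating variables and integrating:
ln|y| = 2e^x + C

General solution: y = Ce^(2e^x)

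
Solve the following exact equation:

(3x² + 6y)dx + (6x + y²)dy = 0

Verify exactness: ∂M/∂y = ∂N/∂x ✓
Find F(x,y) such that ∂F/∂x = M, ∂F/∂y = N
Solution: x³ + 6xy + y³/3 = C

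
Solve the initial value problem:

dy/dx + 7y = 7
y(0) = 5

General solution: y = 1 + Ce^(-7x)
Applying y(0) = 5: C = 5 - 1 = 4
Particular solution: y = 1 + 4e^(-7x)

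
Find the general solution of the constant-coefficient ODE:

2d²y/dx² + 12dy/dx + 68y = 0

Characteristic equation: 2r² + 12r + 68 = 0
Divide by 2: r² + 6r + 34 = 0
Roots: r = -3 ± 5i (complex conjugates)
General solution: y = e^(-3x)(C₁cos(5x) + C₂sin(5x))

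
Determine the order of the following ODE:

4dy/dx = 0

The order is 1 (highest derivative is of order 1).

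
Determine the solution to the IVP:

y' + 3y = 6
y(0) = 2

General solution: y = 2 + Ce^(-3x)
Applying y(0) = 2: C = 2 - 2 = 0
Particular solution: y = 2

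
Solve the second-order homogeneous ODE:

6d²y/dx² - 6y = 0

Characteristic equation: 6r² - 6 = 0
Divide by 6: r² - 1 = 0
Roots: r = 1, -1 (distinct real)
General solution: y = C₁e^x + C₂e^(-x)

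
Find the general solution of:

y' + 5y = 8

Using integrating factor method:

General solution: y = 8/5 + Ce^(-5x)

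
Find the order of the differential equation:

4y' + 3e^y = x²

The order is 1 (highest derivative is of order 1).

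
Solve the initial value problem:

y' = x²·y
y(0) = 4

General solution: y = Ce^(x³/3)
Applying IC y(0) = 4:
Particular solution: y = 4e^(x³/3)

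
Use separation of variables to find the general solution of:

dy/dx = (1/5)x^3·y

Separating variables and integrating:
ln|y| = x^4/20 + C

General solution: y = Ce^(x^4/20)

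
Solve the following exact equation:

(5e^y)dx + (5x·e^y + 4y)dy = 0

Verify exactness: ∂M/∂y = ∂N/∂x ✓
Find F(x,y) such that ∂F/∂x = M, ∂F/∂y = N
Solution: 5x·e^y + 2y² = C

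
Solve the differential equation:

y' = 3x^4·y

Separating variables and integrating:
ln|y| = 3x^5/5 + C

General solution: y = Ce^(3x^5/5)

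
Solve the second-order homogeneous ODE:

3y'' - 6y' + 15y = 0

Characteristic equation: 3r² - 6r + 15 = 0
Divide by 3: r² - 2r + 5 = 0
Roots: r = 1 ± 2i (complex conjugates)
General solution: y = e^x(C₁cos(2x) + C₂sin(2x))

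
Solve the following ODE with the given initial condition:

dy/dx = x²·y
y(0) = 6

General solution: y = Ce^(x³/3)
Applying IC y(0) = 6:
Particular solution: y = 6e^(x³/3)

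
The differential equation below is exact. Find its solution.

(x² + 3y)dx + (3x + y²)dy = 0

Verify exactness: ∂M/∂y = ∂N/∂x ✓
Find F(x,y) such that ∂F/∂x = M, ∂F/∂y = N
Solution: x³/3 + 3xy + y³/3 = C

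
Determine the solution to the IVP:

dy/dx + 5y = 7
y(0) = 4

General solution: y = 7/5 + Ce^(-5x)
Applying y(0) = 4: C = 4 - 7/5 = 13/5
Particular solution: y = 7/5 + (13/5)e^(-5x)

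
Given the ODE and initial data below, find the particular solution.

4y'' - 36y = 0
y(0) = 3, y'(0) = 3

General solution: y = C₁e^(3x) + C₂e^(-3x)
Applying ICs: C₁ = 2, C₂ = 1
Particular solution: y = 2e^(3x) + e^(-3x)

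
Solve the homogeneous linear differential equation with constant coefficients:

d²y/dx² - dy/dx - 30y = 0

Characteristic equation: r² - r - 30 = 0
Roots: r = 6, -5 (distinct real)
General solution: y = C₁e^(6x) + C₂e^(-5x)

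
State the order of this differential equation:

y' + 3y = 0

The order is 1 (highest derivative is of order 1).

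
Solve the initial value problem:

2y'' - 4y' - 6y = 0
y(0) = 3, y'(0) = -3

General solution: y = C₁e^(3x) + C₂e^(-x)
Applying ICs: C₁ = 0, C₂ = 3
Particular solution: y = 3e^(-x)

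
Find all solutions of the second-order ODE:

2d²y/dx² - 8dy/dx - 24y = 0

Characteristic equation: 2r² - 8r - 24 = 0
Divide by 2: r² - 4r - 12 = 0
Roots: r = 6, -2 (distinct real)
General solution: y = C₁e^(6x) + C₂e^(-2x)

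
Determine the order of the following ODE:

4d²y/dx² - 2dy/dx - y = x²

The order is 2 (highest derivative is of order 2).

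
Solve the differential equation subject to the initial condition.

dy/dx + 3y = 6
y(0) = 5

General solution: y = 2 + Ce^(-3x)
Applying y(0) = 5: C = 5 - 2 = 3
Particular solution: y = 2 + 3e^(-3x)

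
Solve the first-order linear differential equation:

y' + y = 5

Using integrating factor method:

General solution: y = 5 + Ce^(-x)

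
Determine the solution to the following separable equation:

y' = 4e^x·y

Separating variables and integrating:
ln|y| = 4e^x + C

General solution: y = Ce^(4e^x)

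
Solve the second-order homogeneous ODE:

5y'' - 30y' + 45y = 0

Characteristic equation: 5r² - 30r + 45 = 0
Divide by 5: r² - 6r + 9 = 0
Factored: (r - 3)² = 0
Repeated root: r = 3
General solution: y = (C₁ + C₂x)e^(3x)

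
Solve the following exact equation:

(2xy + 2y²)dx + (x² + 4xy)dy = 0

Verify exactness: ∂M/∂y = ∂N/∂x ✓
Find F(x,y) such that ∂F/∂x = M, ∂F/∂y = N
Solution: x²y + 2xy² = C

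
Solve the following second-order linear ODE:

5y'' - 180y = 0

Characteristic equation: 5r² - 180 = 0
Divide by 5: r² - 36 = 0
Roots: r = 6, -6 (distinct real)
General solution: y = C₁e^(6x) + C₂e^(-6x)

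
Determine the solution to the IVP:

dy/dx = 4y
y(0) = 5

General solution: y = Ce^(4x)
Applying IC y(0) = 5:
Particular solution: y = 5e^(4x)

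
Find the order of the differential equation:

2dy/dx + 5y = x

The order is 1 (highest derivative is of order 1).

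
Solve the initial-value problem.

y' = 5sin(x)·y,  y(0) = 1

General solution: y = Ce^(-5cos(x))
Applying IC y(0) = 1:
Particular solution: y = e^(5(1-cos(x)))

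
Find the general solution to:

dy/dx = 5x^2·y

Separating variables and integrating:
ln|y| = 5x^3/3 + C

General solution: y = Ce^(5x^3/3)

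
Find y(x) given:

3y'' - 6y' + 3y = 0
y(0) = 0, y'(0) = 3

General solution: y = (C₁ + C₂x)e^x
Repeated root r = 1
Applying ICs: C₁ = 0, C₂ = 3
Particular solution: y = 3xe^x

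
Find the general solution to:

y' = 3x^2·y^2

Separating variables and integrating:
-1/y = x^3 + C

General solution: y^-1 = -x^3 + C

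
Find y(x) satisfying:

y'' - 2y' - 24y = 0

Characteristic equation: r² - 2r - 24 = 0
Roots: r = 6, -4 (distinct real)
General solution: y = C₁e^(6x) + C₂e^(-4x)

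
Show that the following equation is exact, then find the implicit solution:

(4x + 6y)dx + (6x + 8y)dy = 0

Verify exactness: ∂M/∂y = ∂N/∂x ✓
Find F(x,y) such that ∂F/∂x = M, ∂F/∂y = N
Solution: 2x² + 6xy + 4y² = C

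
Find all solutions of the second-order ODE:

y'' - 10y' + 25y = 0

Characteristic equation: r² - 10r + 25 = 0
Factored: (r - 5)² = 0
Repeated root: r = 5
General solution: y = (C₁ + C₂x)e^(5x)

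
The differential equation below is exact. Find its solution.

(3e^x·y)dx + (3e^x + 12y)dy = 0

Verify exactness: ∂M/∂y = ∂N/∂x ✓
Find F(x,y) such that ∂F/∂x = M, ∂F/∂y = N
Solution: 3e^x·y + 6y² = C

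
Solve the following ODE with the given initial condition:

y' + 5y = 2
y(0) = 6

General solution: y = 2/5 + Ce^(-5x)
Applying y(0) = 6: C = 6 - 2/5 = 28/5
Particular solution: y = 2/5 + (28/5)e^(-5x)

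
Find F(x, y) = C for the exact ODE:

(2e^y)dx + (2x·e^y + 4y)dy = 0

Verify exactness: ∂M/∂y = ∂N/∂x ✓
Find F(x,y) such that ∂F/∂x = M, ∂F/∂y = N
Solution: 2x·e^y + 2y² = C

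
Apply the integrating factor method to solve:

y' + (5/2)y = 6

Using integrating factor method:

General solution: y = 12/5 + Ce^(-5x/2)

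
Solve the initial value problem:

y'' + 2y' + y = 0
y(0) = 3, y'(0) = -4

General solution: y = (C₁ + C₂x)e^(-x)
Repeated root r = -1
Applying ICs: C₁ = 3, C₂ = -1
Particular solution: y = (3 - x)e^(-x)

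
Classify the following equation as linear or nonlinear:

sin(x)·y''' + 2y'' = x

Linear (y and its derivatives appear to the first power only, no products of y terms)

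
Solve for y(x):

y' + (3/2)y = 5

Using integrating factor method:

General solution: y = 10/3 + Ce^(-3x/2)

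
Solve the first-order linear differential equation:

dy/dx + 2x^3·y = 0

Using integrating factor method:

General solution: y = Ce^(-x^4/2)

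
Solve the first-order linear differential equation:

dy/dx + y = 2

Using integrating factor method:

General solution: y = 2 + Ce^(-x)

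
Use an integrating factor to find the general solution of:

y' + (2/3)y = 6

Using integrating factor method:

General solution: y = 9 + Ce^(-2x/3)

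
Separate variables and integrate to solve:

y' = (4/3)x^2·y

Separating variables and integrating:
ln|y| = 4x^3/9 + C

General solution: y = Ce^(4x^3/9)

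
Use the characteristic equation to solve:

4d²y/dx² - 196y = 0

Characteristic equation: 4r² - 196 = 0
Divide by 4: r² - 49 = 0
Roots: r = 7, -7 (distinct real)
General solution: y = C₁e^(7x) + C₂e^(-7x)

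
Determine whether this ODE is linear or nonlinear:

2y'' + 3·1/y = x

Nonlinear (1/y term)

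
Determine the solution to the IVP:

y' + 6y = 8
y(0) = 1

General solution: y = 4/3 + Ce^(-6x)
Applying y(0) = 1: C = 1 - 4/3 = -1/3
Particular solution: y = 4/3 - (1/3)e^(-6x)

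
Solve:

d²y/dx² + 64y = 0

Characteristic equation: r² + 64 = 0
Roots: r = ±8i (complex conjugates)
General solution: y = C₁cos(8x) + C₂sin(8x)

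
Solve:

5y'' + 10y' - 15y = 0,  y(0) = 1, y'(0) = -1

General solution: y = C₁e^x + C₂e^(-3x)
Applying ICs: C₁ = 1/2, C₂ = 1/2
Particular solution: y = (1/2)e^x + (1/2)e^(-3x)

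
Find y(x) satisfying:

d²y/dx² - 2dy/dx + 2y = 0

Characteristic equation: r² - 2r + 2 = 0
Roots: r = 1 ± i (complex conjugates)
General solution: y = e^x(C₁cos(x) + C₂sin(x))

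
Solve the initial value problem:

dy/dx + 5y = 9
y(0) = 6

General solution: y = 9/5 + Ce^(-5x)
Applying y(0) = 6: C = 6 - 9/5 = 21/5
Particular solution: y = 9/5 + (21/5)e^(-5x)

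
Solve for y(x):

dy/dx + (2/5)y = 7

Using integrating factor method:

General solution: y = 35/2 + Ce^(-2x/5)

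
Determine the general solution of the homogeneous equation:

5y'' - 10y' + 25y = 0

Characteristic equation: 5r² - 10r + 25 = 0
Divide by 5: r² - 2r + 5 = 0
Roots: r = 1 ± 2i (complex conjugates)
General solution: y = e^x(C₁cos(2x) + C₂sin(2x))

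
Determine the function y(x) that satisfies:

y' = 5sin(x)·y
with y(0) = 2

General solution: y = Ce^(-5cos(x))
Applying IC y(0) = 2:
Particular solution: y = 2e^(5(1-cos(x)))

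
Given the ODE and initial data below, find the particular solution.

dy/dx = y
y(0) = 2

General solution: y = Ce^x
Applying IC y(0) = 2:
Particular solution: y = 2e^x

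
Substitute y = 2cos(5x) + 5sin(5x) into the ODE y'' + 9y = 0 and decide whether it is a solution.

Verification:
y'' = -50cos(5x) - 125sin(5x)
y'' + 9y ≠ 0 (frequency mismatch: got 25 instead of 9)

No, it is not a solution.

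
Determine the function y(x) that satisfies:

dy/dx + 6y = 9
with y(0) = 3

General solution: y = 3/2 + Ce^(-6x)
Applying y(0) = 3: C = 3 - 3/2 = 3/2
Particular solution: y = 3/2 + (3/2)e^(-6x)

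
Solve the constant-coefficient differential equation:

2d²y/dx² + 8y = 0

Characteristic equation: 2r² + 8 = 0
Divide by 2: r² + 4 = 0
Roots: r = ±2i (complex conjugates)
General solution: y = C₁cos(2x) + C₂sin(2x)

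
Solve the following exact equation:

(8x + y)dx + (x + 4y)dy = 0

Verify exactness: ∂M/∂y = ∂N/∂x ✓
Find F(x,y) such that ∂F/∂x = M, ∂F/∂y = N
Solution: 4x² + xy + 2y² = C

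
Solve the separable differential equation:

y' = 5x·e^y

Separating variables and integrating:
-e^(-y) = 5x²/2 + C

General solution: y = -ln(C - 5x²/2)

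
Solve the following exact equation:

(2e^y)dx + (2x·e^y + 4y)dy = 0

Verify exactness: ∂M/∂y = ∂N/∂x ✓
Find F(x,y) such that ∂F/∂x = M, ∂F/∂y = N
Solution: 2x·e^y + 2y² = C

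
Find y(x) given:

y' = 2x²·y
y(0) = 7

General solution: y = Ce^(2x³/3)
Applying IC y(0) = 7:
Particular solution: y = 7e^(2x³/3)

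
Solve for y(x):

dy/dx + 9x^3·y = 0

Using integrating factor method:

General solution: y = Ce^(-9x^4/4)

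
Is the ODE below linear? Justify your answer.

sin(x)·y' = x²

Yes. Linear (y and its derivatives appear to the first power only, no products of y terms)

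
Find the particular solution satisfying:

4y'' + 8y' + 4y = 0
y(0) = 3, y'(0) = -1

General solution: y = (C₁ + C₂x)e^(-x)
Repeated root r = -1
Applying ICs: C₁ = 3, C₂ = 2
Particular solution: y = (3 + 2x)e^(-x)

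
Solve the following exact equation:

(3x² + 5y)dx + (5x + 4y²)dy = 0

Verify exactness: ∂M/∂y = ∂N/∂x ✓
Find F(x,y) such that ∂F/∂x = M, ∂F/∂y = N
Solution: x³ + 5xy + 4y³/3 = C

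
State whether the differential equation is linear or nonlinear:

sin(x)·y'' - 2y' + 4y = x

Linear (y and its derivatives appear to the first power only, no products of y terms)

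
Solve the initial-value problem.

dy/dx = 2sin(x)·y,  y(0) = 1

General solution: y = Ce^(-2cos(x))
Applying IC y(0) = 1:
Particular solution: y = e^(2(1-cos(x)))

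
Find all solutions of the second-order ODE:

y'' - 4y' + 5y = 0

Characteristic equation: r² - 4r + 5 = 0
Roots: r = 2 ± i (complex conjugates)
General solution: y = e^(2x)(C₁cos(x) + C₂sin(x))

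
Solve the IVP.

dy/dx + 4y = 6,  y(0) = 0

General solution: y = 3/2 + Ce^(-4x)
Applying y(0) = 0: C = 0 - 3/2 = -3/2
Particular solution: y = 3/2 - (3/2)e^(-4x)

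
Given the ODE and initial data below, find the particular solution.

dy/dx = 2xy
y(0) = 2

General solution: y = Ce^(x²)
Applying IC y(0) = 2:
Particular solution: y = 2e^(x²)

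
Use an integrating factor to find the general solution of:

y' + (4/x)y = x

Using integrating factor method:

General solution: y = (1/6)x^2 + Cx^(-4)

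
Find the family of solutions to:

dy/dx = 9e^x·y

Separating variables and integrating:
ln|y| = 9e^x + C

General solution: y = Ce^(9e^x)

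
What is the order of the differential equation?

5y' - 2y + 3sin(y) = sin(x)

The order is 1 (highest derivative is of order 1).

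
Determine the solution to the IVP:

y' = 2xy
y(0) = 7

General solution: y = Ce^(x²)
Applying IC y(0) = 7:
Particular solution: y = 7e^(x²)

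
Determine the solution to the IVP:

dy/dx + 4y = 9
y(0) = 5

General solution: y = 9/4 + Ce^(-4x)
Applying y(0) = 5: C = 5 - 9/4 = 11/4
Particular solution: y = 9/4 + (11/4)e^(-4x)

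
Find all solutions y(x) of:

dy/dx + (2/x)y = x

Using integrating factor method:

General solution: y = (1/4)x^2 + Cx^(-2)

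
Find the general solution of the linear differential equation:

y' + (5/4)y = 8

Using integrating factor method:

General solution: y = 32/5 + Ce^(-5x/4)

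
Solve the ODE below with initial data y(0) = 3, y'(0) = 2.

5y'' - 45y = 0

General solution: y = C₁e^(3x) + C₂e^(-3x)
Applying ICs: C₁ = 11/6, C₂ = 7/6
Particular solution: y = (11/6)e^(3x) + (7/6)e^(-3x)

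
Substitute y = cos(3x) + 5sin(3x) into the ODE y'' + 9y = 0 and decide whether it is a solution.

Verification:
y'' = -9cos(3x) - 45sin(3x)
y'' + 9y = 0 ✓

Yes, it is a solution.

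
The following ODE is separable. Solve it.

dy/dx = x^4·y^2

Separating variables and integrating:
-1/y = x^5/5 + C

General solution: y^-1 = (-1/5)x^5 + C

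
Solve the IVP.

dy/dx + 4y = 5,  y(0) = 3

General solution: y = 5/4 + Ce^(-4x)
Applying y(0) = 3: C = 3 - 5/4 = 7/4
Particular solution: y = 5/4 + (7/4)e^(-4x)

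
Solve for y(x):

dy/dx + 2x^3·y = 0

Using integrating factor method:

General solution: y = Ce^(-x^4/2)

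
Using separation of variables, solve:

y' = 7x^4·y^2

Separating variables and integrating:
-1/y = 7x^5/5 + C

General solution: y^-1 = (-7/5)x^5 + C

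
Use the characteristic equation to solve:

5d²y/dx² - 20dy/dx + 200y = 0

Characteristic equation: 5r² - 20r + 200 = 0
Divide by 5: r² - 4r + 40 = 0
Roots: r = 2 ± 6i (complex conjugates)
General solution: y = e^(2x)(C₁cos(6x) + C₂sin(6x))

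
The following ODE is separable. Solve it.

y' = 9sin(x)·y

Separating variables and integrating:
ln|y| = -9cos(x) + C

General solution: y = Ce^(-9cos(x))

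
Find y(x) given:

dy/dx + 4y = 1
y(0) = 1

General solution: y = 1/4 + Ce^(-4x)
Applying y(0) = 1: C = 1 - 1/4 = 3/4
Particular solution: y = 1/4 + (3/4)e^(-4x)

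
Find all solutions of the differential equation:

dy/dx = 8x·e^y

Separating variables and integrating:
-e^(-y) = 4x² + C

General solution: y = -ln(C - 4x²)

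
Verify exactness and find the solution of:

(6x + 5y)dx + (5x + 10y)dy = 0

Verify exactness: ∂M/∂y = ∂N/∂x ✓
Find F(x,y) such that ∂F/∂x = M, ∂F/∂y = N
Solution: 3x² + 5xy + 5y² = C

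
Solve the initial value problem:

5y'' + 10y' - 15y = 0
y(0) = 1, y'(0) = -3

General solution: y = C₁e^x + C₂e^(-3x)
Applying ICs: C₁ = 0, C₂ = 1
Particular solution: y = e^(-3x)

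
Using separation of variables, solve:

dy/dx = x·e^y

Separating variables and integrating:
-e^(-y) = x²/2 + C

General solution: y = -ln(C - x²/2)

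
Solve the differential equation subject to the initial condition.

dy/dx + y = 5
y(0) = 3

General solution: y = 5 + Ce^(-x)
Applying y(0) = 3: C = 3 - 5 = -2
Particular solution: y = 5 - 2e^(-x)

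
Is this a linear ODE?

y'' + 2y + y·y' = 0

No. Nonlinear (product y·y')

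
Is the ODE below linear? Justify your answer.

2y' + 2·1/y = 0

No. Nonlinear (1/y term)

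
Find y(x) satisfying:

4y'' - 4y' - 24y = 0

Characteristic equation: 4r² - 4r - 24 = 0
Divide by 4: r² - r - 6 = 0
Roots: r = 3, -2 (distinct real)
General solution: y = C₁e^(3x) + C₂e^(-2x)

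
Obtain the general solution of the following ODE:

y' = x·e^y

Separating variables and integrating:
-e^(-y) = x²/2 + C

General solution: y = -ln(C - x²/2)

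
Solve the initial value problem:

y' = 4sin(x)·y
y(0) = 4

General solution: y = Ce^(-4cos(x))
Applying IC y(0) = 4:
Particular solution: y = 4e^(4(1-cos(x)))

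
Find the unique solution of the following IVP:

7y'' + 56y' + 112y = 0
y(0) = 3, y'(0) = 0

General solution: y = (C₁ + C₂x)e^(-4x)
Repeated root r = -4
Applying ICs: C₁ = 3, C₂ = 12
Particular solution: y = (3 + 12x)e^(-4x)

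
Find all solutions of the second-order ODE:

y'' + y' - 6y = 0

Characteristic equation: r² + r - 6 = 0
Roots: r = 2, -3 (distinct real)
General solution: y = C₁e^(2x) + C₂e^(-3x)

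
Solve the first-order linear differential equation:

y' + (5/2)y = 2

Using integrating factor method:

General solution: y = 4/5 + Ce^(-5x/2)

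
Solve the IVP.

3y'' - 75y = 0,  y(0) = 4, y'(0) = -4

General solution: y = C₁e^(5x) + C₂e^(-5x)
Applying ICs: C₁ = 8/5, C₂ = 12/5
Particular solution: y = (8/5)e^(5x) + (12/5)e^(-5x)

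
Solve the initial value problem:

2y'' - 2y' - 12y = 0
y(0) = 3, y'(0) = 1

General solution: y = C₁e^(3x) + C₂e^(-2x)
Applying ICs: C₁ = 7/5, C₂ = 8/5
Particular solution: y = (7/5)e^(3x) + (8/5)e^(-2x)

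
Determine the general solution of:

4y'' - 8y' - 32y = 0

Characteristic equation: 4r² - 8r - 32 = 0
Divide by 4: r² - 2r - 8 = 0
Roots: r = 4, -2 (distinct real)
General solution: y = C₁e^(4x) + C₂e^(-2x)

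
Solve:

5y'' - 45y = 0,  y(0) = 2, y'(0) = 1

General solution: y = C₁e^(3x) + C₂e^(-3x)
Applying ICs: C₁ = 7/6, C₂ = 5/6
Particular solution: y = (7/6)e^(3x) + (5/6)e^(-3x)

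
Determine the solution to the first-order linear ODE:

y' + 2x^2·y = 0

Using integrating factor method:

General solution: y = Ce^(-2x^3/3)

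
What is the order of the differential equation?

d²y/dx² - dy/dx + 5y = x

The order is 2 (highest derivative is of order 2).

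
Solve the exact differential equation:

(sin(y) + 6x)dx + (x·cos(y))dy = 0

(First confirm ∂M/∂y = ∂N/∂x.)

Verify exactness: ∂M/∂y = ∂N/∂x ✓
Find F(x,y) such that ∂F/∂x = M, ∂F/∂y = N
Solution: x·sin(y) + 3x² = C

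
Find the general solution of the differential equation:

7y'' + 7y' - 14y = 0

Characteristic equation: 7r² + 7r - 14 = 0
Divide by 7: r² + r - 2 = 0
Roots: r = 1, -2 (distinct real)
General solution: y = C₁e^x + C₂e^(-2x)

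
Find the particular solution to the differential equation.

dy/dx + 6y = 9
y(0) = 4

General solution: y = 3/2 + Ce^(-6x)
Applying y(0) = 4: C = 4 - 3/2 = 5/2
Particular solution: y = 3/2 + (5/2)e^(-6x)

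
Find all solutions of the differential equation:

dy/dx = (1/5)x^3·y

Separating variables and integrating:
ln|y| = x^4/20 + C

General solution: y = Ce^(x^4/20)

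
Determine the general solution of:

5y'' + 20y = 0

Characteristic equation: 5r² + 20 = 0
Divide by 5: r² + 4 = 0
Roots: r = ±2i (complex conjugates)
General solution: y = C₁cos(2x) + C₂sin(2x)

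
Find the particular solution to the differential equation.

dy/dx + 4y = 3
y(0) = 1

General solution: y = 3/4 + Ce^(-4x)
Applying y(0) = 1: C = 1 - 3/4 = 1/4
Particular solution: y = 3/4 + (1/4)e^(-4x)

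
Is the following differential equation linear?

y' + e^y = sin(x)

No. Nonlinear (e^y is nonlinear in y)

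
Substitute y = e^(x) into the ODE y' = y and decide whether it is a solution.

Verification:
y = e^(x)
y' = e^(x)
y = e^(x)
y' = y ✓

Yes, it is a solution.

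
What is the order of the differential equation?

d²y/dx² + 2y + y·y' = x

The order is 2 (highest derivative is of order 2).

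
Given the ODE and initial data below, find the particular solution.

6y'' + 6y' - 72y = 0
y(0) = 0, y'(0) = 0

General solution: y = C₁e^(3x) + C₂e^(-4x)
Applying ICs: C₁ = 0, C₂ = 0
Particular solution: y = 0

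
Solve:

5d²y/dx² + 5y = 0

Characteristic equation: 5r² + 5 = 0
Divide by 5: r² + 1 = 0
Roots: r = ±i (complex conjugates)
General solution: y = C₁cos(x) + C₂sin(x)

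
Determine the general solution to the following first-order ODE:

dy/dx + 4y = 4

Using integrating factor method:

General solution: y = 1 + Ce^(-4x)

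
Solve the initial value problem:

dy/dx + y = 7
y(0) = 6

General solution: y = 7 + Ce^(-x)
Applying y(0) = 6: C = 6 - 7 = -1
Particular solution: y = 7 - e^(-x)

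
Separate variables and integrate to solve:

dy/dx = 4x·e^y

Separating variables and integrating:
-e^(-y) = 2x² + C

General solution: y = -ln(C - 2x²)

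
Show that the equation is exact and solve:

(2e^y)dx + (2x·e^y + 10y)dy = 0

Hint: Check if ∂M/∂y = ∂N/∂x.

Verify exactness: ∂M/∂y = ∂N/∂x ✓
Find F(x,y) such that ∂F/∂x = M, ∂F/∂y = N
Solution: 2x·e^y + 5y² = C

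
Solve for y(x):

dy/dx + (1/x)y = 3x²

Using integrating factor method:

General solution: y = (3/4)x^3 + C/x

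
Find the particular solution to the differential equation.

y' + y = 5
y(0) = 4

General solution: y = 5 + Ce^(-x)
Applying y(0) = 4: C = 4 - 5 = -1
Particular solution: y = 5 - e^(-x)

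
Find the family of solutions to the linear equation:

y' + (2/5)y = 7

Using integrating factor method:

General solution: y = 35/2 + Ce^(-2x/5)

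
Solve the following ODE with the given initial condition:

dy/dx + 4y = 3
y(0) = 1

General solution: y = 3/4 + Ce^(-4x)
Applying y(0) = 1: C = 1 - 3/4 = 1/4
Particular solution: y = 3/4 + (1/4)e^(-4x)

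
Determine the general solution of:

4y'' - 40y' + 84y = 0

Characteristic equation: 4r² - 40r + 84 = 0
Divide by 4: r² - 10r + 21 = 0
Roots: r = 7, 3 (distinct real)
General solution: y = C₁e^(7x) + C₂e^(3x)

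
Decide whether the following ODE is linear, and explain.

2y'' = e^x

Linear (y and its derivatives appear to the first power only, no products of y terms)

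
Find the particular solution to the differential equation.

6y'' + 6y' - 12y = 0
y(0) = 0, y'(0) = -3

General solution: y = C₁e^x + C₂e^(-2x)
Applying ICs: C₁ = -1, C₂ = 1
Particular solution: y = -e^x + e^(-2x)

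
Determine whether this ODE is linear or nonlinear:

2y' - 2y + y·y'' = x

Nonlinear (y·y'' term)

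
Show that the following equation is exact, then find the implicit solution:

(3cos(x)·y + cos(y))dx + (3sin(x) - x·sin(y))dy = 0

Verify exactness: ∂M/∂y = ∂N/∂x ✓
Find F(x,y) such that ∂F/∂x = M, ∂F/∂y = N
Solution: 3sin(x)·y + x·cos(y) = C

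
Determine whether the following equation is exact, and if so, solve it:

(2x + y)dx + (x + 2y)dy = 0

Verify exactness: ∂M/∂y = ∂N/∂x ✓
Find F(x,y) such that ∂F/∂x = M, ∂F/∂y = N
Solution: x² + xy + y² = C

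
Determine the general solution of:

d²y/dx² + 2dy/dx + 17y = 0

Characteristic equation: r² + 2r + 17 = 0
Roots: r = -1 ± 4i (complex conjugates)
General solution: y = e^(-x)(C₁cos(4x) + C₂sin(4x))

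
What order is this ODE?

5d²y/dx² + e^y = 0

The order is 2 (highest derivative is of order 2).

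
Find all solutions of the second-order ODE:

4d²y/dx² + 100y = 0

Characteristic equation: 4r² + 100 = 0
Divide by 4: r² + 25 = 0
Roots: r = ±5i (complex conjugates)
General solution: y = C₁cos(5x) + C₂sin(5x)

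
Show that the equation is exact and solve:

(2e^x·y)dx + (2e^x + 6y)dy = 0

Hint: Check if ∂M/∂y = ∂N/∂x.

Verify exactness: ∂M/∂y = ∂N/∂x ✓
Find F(x,y) such that ∂F/∂x = M, ∂F/∂y = N
Solution: 2e^x·y + 3y² = C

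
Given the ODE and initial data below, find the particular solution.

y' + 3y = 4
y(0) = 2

General solution: y = 4/3 + Ce^(-3x)
Applying y(0) = 2: C = 2 - 4/3 = 2/3
Particular solution: y = 4/3 + (2/3)e^(-3x)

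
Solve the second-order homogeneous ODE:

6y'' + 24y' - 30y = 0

Characteristic equation: 6r² + 24r - 30 = 0
Divide by 6: r² + 4r - 5 = 0
Roots: r = 1, -5 (distinct real)
General solution: y = C₁e^x + C₂e^(-5x)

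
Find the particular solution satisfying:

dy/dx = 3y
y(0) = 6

General solution: y = Ce^(3x)
Applying IC y(0) = 6:
Particular solution: y = 6e^(3x)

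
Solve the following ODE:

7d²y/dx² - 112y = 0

Characteristic equation: 7r² - 112 = 0
Divide by 7: r² - 16 = 0
Roots: r = 4, -4 (distinct real)
General solution: y = C₁e^(4x) + C₂e^(-4x)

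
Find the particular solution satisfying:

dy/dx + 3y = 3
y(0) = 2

General solution: y = 1 + Ce^(-3x)
Applying y(0) = 2: C = 2 - 1 = 1
Particular solution: y = 1 + e^(-3x)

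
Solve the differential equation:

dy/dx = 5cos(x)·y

Separating variables and integrating:
ln|y| = 5sin(x) + C

General solution: y = Ce^(5sin(x))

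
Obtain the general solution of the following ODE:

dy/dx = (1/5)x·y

Separating variables and integrating:
ln|y| = x^2/10 + C

General solution: y = Ce^(x^2/10)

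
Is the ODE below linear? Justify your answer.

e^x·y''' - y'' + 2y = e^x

Yes. Linear (y and its derivatives appear to the first power only, no products of y terms)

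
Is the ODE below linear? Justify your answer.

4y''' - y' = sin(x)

Yes. Linear (y and its derivatives appear to the first power only, no products of y terms)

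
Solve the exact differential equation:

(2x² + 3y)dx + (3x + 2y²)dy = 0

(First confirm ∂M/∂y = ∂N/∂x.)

Verify exactness: ∂M/∂y = ∂N/∂x ✓
Find F(x,y) such that ∂F/∂x = M, ∂F/∂y = N
Solution: 2x³/3 + 3xy + 2y³/3 = C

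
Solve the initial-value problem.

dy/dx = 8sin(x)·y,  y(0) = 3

General solution: y = Ce^(-8cos(x))
Applying IC y(0) = 3:
Particular solution: y = 3e^(8(1-cos(x)))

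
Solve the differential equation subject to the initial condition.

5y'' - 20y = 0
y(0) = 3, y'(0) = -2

General solution: y = C₁e^(2x) + C₂e^(-2x)
Applying ICs: C₁ = 1, C₂ = 2
Particular solution: y = e^(2x) + 2e^(-2x)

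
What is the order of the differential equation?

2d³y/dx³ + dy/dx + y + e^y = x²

The order is 3 (highest derivative is of order 3).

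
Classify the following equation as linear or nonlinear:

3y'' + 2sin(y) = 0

Nonlinear (sin(y) is nonlinear in y)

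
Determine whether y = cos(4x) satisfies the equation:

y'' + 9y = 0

Verification:
y'' = -16cos(4x)
y'' + 9y ≠ 0 (frequency mismatch: got 16 instead of 9)

No, it is not a solution.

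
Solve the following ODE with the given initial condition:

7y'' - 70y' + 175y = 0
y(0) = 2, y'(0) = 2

General solution: y = (C₁ + C₂x)e^(5x)
Repeated root r = 5
Applying ICs: C₁ = 2, C₂ = -8
Particular solution: y = (2 - 8x)e^(5x)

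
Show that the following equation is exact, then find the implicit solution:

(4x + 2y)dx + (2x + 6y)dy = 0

Verify exactness: ∂M/∂y = ∂N/∂x ✓
Find F(x,y) such that ∂F/∂x = M, ∂F/∂y = N
Solution: 2x² + 2xy + 3y² = C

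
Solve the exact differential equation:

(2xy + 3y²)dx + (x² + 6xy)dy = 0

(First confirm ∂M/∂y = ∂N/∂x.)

Verify exactness: ∂M/∂y = ∂N/∂x ✓
Find F(x,y) such that ∂F/∂x = M, ∂F/∂y = N
Solution: x²y + 3xy² = C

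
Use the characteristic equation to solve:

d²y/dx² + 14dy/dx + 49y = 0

Characteristic equation: r² + 14r + 49 = 0
Factored: (r + 7)² = 0
Repeated root: r = -7
General solution: y = (C₁ + C₂x)e^(-7x)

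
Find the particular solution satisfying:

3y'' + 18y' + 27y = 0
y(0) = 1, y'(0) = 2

General solution: y = (C₁ + C₂x)e^(-3x)
Repeated root r = -3
Applying ICs: C₁ = 1, C₂ = 5
Particular solution: y = (1 + 5x)e^(-3x)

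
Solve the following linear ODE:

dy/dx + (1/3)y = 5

Using integrating factor method:

General solution: y = 15 + Ce^(-x/3)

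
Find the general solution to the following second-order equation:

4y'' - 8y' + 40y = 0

Characteristic equation: 4r² - 8r + 40 = 0
Divide by 4: r² - 2r + 10 = 0
Roots: r = 1 ± 3i (complex conjugates)
General solution: y = e^x(C₁cos(3x) + C₂sin(3x))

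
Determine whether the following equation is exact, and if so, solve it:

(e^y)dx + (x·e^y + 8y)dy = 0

Verify exactness: ∂M/∂y = ∂N/∂x ✓
Find F(x,y) such that ∂F/∂x = M, ∂F/∂y = N
Solution: x·e^y + 4y² = C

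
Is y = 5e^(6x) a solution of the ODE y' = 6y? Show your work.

Verification:
y = 5e^(6x)
y' = 30e^(6x)
6y = 30e^(6x)
y' = 6y ✓

Yes, it is a solution.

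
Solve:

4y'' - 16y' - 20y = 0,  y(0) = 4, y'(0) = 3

General solution: y = C₁e^(5x) + C₂e^(-x)
Applying ICs: C₁ = 7/6, C₂ = 17/6
Particular solution: y = (7/6)e^(5x) + (17/6)e^(-x)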